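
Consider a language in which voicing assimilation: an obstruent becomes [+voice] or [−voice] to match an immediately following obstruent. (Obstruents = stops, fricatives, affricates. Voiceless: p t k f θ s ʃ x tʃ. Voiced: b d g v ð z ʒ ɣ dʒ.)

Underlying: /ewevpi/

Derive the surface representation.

[ewefpi]

/v/ before /p/ (voiceless) → [f]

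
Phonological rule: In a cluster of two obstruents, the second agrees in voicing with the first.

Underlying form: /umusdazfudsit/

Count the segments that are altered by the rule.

/d/ after /s/ (voiceless) → [t]
/f/ after /z/ (voiced) → [v]
/s/ after /d/ (voiced) → [z]
3 segments change.

3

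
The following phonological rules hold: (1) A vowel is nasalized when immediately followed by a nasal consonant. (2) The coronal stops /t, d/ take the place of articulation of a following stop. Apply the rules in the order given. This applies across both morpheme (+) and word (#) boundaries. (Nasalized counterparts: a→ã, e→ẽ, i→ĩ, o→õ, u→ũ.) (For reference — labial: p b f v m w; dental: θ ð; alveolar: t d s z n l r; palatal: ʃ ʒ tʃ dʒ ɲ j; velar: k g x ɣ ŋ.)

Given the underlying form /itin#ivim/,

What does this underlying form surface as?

Rule 1: /i/ before nasal /n/ → [ĩ]
Rule 1: /i/ before nasal /m/ → [ĩ]
After rule 1: itĩn#ivĩm
Rule 2: no segment meets the rule's conditions; no change.

[itĩn#ivĩm]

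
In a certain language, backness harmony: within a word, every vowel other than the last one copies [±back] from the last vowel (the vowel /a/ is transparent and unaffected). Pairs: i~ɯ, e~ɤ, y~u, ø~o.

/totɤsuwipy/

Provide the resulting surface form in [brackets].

/o/ harmonizes with /y/ ([-back]) → [ø]
/ɤ/ harmonizes with /y/ ([-back]) → [e]
/u/ harmonizes with /y/ ([-back]) → [y]

[tøtesywipy]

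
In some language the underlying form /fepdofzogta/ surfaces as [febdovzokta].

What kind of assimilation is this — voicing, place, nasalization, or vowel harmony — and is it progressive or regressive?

/p/→[b] /f/→[v] /g/→[k].
Each target copies a feature from the following segment, so the direction is regressive.

voicing assimilation, regressive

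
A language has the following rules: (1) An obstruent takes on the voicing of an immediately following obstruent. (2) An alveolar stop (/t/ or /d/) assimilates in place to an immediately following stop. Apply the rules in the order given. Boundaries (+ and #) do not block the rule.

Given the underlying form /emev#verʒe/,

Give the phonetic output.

[emev#verʒe]

Rule 1: no segment meets the rule's conditions; no change.
After rule 1: emev#verʒe
Rule 2: no segment meets the rule's conditions; no change.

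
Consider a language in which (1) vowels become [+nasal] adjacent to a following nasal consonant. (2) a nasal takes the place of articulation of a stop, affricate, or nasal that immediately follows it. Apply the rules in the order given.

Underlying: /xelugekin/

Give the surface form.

[xelugekĩn]

Rule 1: /i/ before nasal /n/ → [ĩ]
After rule 1: xelugekĩn
Rule 2: no segment meets the rule's conditions; no change.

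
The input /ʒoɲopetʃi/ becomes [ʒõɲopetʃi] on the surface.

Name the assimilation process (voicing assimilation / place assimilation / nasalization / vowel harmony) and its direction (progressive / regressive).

nasalization, regressive

/o/→[õ].
Each target copies a feature from the following segment, so the direction is regressive.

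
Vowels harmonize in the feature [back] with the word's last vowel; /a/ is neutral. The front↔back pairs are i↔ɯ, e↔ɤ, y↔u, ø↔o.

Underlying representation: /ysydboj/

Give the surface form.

/y/ harmonizes with /o/ ([+back]) → [u]
/y/ harmonizes with /o/ ([+back]) → [u]

[usudboj]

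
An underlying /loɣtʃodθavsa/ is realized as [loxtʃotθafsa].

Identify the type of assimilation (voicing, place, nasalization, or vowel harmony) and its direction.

voicing assimilation, regressive

/ɣ/→[x] /d/→[t] /v/→[f].
Each target copies a feature from the following segment, so the direction is regressive.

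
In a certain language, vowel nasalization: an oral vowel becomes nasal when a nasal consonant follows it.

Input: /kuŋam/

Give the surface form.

[kũŋãm]

/u/ before nasal /ŋ/ → [ũ]
/a/ before nasal /m/ → [ã]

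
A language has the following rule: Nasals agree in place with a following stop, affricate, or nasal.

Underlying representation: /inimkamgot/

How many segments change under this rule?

2

/m/ before /k/ (velar) → [ŋ]
/m/ before /g/ (velar) → [ŋ]
2 segments change.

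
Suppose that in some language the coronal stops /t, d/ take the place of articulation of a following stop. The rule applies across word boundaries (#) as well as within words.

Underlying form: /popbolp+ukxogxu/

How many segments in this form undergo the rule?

0

No segment meets the rule's conditions.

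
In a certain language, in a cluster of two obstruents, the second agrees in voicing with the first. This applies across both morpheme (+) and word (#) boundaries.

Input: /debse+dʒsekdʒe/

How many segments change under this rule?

3

/s/ after /b/ (voiced) → [z]
/s/ after /dʒ/ (voiced) → [z]
/dʒ/ after /k/ (voiceless) → [tʃ]
3 segments change.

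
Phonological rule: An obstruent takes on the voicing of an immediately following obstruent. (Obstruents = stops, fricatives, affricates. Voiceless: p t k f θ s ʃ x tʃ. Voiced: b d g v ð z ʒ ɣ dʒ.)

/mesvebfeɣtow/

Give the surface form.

[mezvepfextow]

/s/ before /v/ (voiced) → [z]
/b/ before /f/ (voiceless) → [p]
/ɣ/ before /t/ (voiceless) → [x]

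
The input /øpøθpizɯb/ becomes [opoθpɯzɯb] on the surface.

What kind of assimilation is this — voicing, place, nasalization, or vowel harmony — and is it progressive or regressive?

/ø/→[o] /ø/→[o] /i/→[ɯ].
Vowels agree with the last vowel, so the harmony is regressive.

vowel harmony, regressive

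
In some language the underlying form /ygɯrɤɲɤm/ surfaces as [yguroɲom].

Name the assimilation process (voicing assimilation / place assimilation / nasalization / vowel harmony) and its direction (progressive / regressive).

/ɯ/→[u] /ɤ/→[o] /ɤ/→[o].
Vowels agree with the first vowel, so the harmony is progressive.

vowel harmony, progressive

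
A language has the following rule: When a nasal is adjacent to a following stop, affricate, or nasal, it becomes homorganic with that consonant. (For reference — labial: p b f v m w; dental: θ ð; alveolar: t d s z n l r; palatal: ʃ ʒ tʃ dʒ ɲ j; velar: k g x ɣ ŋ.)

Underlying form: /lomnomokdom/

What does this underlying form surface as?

[lonnomokdom]

/m/ before /n/ (alveolar) → [n]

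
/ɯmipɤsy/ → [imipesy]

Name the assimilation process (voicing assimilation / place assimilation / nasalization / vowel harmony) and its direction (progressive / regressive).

vowel harmony, regressive

/ɯ/→[i] /ɤ/→[e].
Vowels agree with the last vowel, so the harmony is regressive.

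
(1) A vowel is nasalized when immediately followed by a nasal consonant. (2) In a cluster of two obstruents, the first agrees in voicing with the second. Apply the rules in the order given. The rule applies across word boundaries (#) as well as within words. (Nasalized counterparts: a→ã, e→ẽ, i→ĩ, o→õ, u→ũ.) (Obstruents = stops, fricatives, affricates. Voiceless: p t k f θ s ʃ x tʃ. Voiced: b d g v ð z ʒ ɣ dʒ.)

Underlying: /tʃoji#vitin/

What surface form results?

[tʃoji#vitĩn]

Rule 1: /i/ before nasal /n/ → [ĩ]
After rule 1: tʃoji#vitĩn
Rule 2: no segment meets the rule's conditions; no change.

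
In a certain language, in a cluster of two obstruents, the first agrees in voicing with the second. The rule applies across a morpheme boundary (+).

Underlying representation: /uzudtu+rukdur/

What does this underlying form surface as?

/d/ before /t/ (voiceless) → [t]
/k/ before /d/ (voiced) → [g]

[uzuttu+rugdur]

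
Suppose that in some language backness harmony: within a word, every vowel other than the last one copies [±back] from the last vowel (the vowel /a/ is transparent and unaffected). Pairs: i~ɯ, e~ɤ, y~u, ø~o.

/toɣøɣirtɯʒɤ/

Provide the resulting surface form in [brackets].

/ø/ harmonizes with /ɤ/ ([+back]) → [o]
/i/ harmonizes with /ɤ/ ([+back]) → [ɯ]

[toɣoɣɯrtɯʒɤ]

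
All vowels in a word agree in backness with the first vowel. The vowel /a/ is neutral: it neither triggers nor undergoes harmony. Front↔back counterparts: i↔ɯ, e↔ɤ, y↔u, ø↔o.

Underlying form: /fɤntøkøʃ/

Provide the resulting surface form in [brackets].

/ø/ harmonizes with /ɤ/ ([+back]) → [o]
/ø/ harmonizes with /ɤ/ ([+back]) → [o]

[fɤntokoʃ]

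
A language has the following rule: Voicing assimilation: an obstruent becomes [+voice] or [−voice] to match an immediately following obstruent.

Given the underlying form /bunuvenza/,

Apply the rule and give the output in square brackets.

no segment meets the rule's conditions; no change.

[bunuvenza]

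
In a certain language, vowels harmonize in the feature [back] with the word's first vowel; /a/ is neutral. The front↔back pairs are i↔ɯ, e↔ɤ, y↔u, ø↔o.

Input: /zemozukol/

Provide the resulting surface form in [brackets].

/o/ harmonizes with /e/ ([-back]) → [ø]
/u/ harmonizes with /e/ ([-back]) → [y]
/o/ harmonizes with /e/ ([-back]) → [ø]

[zemøzykøl]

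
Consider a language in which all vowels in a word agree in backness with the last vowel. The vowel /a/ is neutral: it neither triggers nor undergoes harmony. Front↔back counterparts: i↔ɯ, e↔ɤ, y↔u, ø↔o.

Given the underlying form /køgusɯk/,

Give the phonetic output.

[kogusɯk]

/ø/ harmonizes with /ɯ/ ([+back]) → [o]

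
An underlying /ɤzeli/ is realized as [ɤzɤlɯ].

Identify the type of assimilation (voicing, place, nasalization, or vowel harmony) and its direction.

vowel harmony, progressive

/e/→[ɤ] /i/→[ɯ].
Vowels agree with the first vowel, so the harmony is progressive.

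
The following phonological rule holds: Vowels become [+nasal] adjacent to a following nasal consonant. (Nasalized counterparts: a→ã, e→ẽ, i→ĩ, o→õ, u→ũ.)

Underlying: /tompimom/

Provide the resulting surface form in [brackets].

/o/ before nasal /m/ → [õ]
/i/ before nasal /m/ → [ĩ]
/o/ before nasal /m/ → [õ]

[tõmpĩmõm]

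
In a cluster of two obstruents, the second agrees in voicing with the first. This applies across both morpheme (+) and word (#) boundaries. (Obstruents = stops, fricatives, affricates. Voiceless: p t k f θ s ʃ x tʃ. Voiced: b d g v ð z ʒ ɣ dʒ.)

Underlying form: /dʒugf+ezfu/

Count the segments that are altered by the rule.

/f/ after /g/ (voiced) → [v]
/f/ after /z/ (voiced) → [v]
2 segments change.

2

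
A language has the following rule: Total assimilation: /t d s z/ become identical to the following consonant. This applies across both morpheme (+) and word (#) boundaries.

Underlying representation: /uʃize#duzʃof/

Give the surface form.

[uʃize#duʃʃof]

/z/ before /ʃ/ → [ʃ] (total assimilation)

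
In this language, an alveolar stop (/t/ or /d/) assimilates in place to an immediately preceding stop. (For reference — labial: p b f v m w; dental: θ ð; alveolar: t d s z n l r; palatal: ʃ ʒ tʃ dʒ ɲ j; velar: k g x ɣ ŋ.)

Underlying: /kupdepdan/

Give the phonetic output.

/d/ after /p/ (labial) → [b]
/d/ after /p/ (labial) → [b]

[kupbepban]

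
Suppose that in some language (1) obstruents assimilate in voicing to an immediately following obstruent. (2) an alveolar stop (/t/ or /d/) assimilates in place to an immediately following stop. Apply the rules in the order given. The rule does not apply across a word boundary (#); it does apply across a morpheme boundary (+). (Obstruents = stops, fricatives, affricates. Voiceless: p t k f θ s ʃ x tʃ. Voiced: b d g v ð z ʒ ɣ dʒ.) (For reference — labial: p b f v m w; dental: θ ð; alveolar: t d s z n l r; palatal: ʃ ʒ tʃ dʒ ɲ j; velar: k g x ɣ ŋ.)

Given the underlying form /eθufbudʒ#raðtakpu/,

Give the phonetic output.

[eθuvbudʒ#raθtakpu]

Rule 1: /f/ before /b/ (voiced) → [v]
Rule 1: /ð/ before /t/ (voiceless) → [θ]
After rule 1: eθuvbudʒ#raθtakpu
Rule 2: no segment meets the rule's conditions; no change.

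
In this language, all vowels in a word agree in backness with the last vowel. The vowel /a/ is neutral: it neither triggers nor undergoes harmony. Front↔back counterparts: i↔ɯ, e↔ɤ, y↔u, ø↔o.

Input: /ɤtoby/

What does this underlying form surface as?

[etøby]

/ɤ/ harmonizes with /y/ ([-back]) → [e]
/o/ harmonizes with /y/ ([-back]) → [ø]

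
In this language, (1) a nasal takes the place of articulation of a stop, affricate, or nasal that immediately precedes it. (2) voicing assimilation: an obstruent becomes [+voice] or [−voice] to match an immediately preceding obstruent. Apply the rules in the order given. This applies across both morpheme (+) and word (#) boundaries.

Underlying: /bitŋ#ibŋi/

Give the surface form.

Rule 1: /ŋ/ after /t/ (alveolar) → [n]
Rule 1: /ŋ/ after /b/ (labial) → [m]
After rule 1: bitn#ibmi
Rule 2: no segment meets the rule's conditions; no change.

[bitn#ibmi]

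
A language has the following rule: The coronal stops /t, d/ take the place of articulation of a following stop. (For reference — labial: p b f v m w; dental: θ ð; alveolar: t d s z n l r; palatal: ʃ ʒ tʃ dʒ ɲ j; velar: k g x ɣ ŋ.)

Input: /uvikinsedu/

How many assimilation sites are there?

No segment meets the rule's conditions.

0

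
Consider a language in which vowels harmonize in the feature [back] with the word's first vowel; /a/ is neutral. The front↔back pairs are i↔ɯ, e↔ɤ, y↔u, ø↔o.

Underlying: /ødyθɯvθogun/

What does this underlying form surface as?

/ɯ/ harmonizes with /ø/ ([-back]) → [i]
/o/ harmonizes with /ø/ ([-back]) → [ø]
/u/ harmonizes with /ø/ ([-back]) → [y]

[ødyθivθøgyn]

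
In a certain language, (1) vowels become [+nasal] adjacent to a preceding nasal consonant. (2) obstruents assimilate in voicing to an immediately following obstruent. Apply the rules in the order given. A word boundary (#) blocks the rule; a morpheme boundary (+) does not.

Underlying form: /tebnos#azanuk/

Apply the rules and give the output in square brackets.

Rule 1: /o/ after nasal /n/ → [õ]
Rule 1: /u/ after nasal /n/ → [ũ]
After rule 1: tebnõs#azanũk
Rule 2: no segment meets the rule's conditions; no change.

[tebnõs#azanũk]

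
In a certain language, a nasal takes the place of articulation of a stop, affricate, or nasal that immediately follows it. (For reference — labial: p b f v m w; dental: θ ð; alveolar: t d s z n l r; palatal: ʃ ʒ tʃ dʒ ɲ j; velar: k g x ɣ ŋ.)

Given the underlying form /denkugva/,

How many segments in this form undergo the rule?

1

/n/ before /k/ (velar) → [ŋ]
1 segment changes.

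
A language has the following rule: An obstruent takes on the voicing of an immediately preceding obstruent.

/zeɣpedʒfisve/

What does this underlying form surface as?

[zeɣbedʒvisfe]

/p/ after /ɣ/ (voiced) → [b]
/f/ after /dʒ/ (voiced) → [v]
/v/ after /s/ (voiceless) → [f]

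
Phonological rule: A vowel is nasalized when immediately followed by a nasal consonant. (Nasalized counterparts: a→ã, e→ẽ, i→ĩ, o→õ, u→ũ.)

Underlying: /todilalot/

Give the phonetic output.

[todilalot]

no segment meets the rule's conditions; no change.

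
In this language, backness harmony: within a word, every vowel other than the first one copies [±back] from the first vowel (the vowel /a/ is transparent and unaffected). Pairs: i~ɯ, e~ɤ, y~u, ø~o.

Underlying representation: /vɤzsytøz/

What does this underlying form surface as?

[vɤzsutoz]

/y/ harmonizes with /ɤ/ ([+back]) → [u]
/ø/ harmonizes with /ɤ/ ([+back]) → [o]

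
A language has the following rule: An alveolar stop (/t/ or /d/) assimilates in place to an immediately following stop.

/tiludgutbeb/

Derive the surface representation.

/d/ before /g/ (velar) → [g]
/t/ before /b/ (labial) → [p]

[tiluggupbeb]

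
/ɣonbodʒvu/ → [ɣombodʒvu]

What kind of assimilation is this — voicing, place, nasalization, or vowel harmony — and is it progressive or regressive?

place assimilation, regressive

/n/→[m].
Each target copies a feature from the following segment, so the direction is regressive.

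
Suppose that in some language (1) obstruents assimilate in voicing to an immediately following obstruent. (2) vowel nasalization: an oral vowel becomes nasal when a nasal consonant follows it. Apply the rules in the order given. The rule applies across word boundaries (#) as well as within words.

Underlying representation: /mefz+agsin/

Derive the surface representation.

Rule 1: /f/ before /z/ (voiced) → [v]
Rule 1: /g/ before /s/ (voiceless) → [k]
After rule 1: mevz+aksin
Rule 2: /i/ before nasal /n/ → [ĩ]

[mevz+aksĩn]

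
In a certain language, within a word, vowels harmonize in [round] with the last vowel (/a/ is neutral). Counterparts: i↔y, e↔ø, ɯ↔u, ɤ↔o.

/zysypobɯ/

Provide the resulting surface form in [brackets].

[zisipɤbɯ]

/y/ harmonizes with /ɯ/ ([-round]) → [i]
/y/ harmonizes with /ɯ/ ([-round]) → [i]
/o/ harmonizes with /ɯ/ ([-round]) → [ɤ]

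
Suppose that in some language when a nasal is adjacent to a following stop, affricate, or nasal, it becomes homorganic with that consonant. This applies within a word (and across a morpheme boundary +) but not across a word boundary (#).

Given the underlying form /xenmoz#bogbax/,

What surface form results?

/n/ before /m/ (labial) → [m]

[xemmoz#bogbax]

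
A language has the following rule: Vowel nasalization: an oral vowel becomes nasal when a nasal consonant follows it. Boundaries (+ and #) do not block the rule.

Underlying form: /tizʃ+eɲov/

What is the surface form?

/e/ before nasal /ɲ/ → [ẽ]

[tizʃ+ẽɲov]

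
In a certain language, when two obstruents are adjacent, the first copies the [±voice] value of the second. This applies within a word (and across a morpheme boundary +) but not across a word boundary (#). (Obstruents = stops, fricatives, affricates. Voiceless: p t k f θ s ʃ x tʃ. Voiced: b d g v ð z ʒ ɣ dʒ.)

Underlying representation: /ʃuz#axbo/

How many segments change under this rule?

/x/ before /b/ (voiced) → [ɣ]
1 segment changes.

1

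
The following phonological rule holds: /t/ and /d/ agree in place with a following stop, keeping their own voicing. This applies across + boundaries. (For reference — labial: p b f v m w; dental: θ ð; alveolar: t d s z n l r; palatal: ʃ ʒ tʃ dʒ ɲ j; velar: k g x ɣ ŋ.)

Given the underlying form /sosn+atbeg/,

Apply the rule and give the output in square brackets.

/t/ before /b/ (labial) → [p]

[sosn+apbeg]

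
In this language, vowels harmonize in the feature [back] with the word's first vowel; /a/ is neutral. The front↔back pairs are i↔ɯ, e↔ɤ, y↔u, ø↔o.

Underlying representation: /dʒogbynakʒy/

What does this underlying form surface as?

/y/ harmonizes with /o/ ([+back]) → [u]
/y/ harmonizes with /o/ ([+back]) → [u]

[dʒogbunakʒu]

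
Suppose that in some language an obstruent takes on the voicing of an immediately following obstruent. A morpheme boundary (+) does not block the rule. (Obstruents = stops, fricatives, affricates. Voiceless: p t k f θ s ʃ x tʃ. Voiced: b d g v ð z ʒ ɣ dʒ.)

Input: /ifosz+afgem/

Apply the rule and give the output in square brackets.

[ifozz+avgem]

/s/ before /z/ (voiced) → [z]
/f/ before /g/ (voiced) → [v]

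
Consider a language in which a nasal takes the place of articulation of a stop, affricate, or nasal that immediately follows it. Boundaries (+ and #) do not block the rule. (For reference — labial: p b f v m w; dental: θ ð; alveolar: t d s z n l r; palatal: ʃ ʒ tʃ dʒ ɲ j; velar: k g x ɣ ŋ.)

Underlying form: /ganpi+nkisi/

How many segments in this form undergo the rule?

2

/n/ before /p/ (labial) → [m]
/n/ before /k/ (velar) → [ŋ]
2 segments change.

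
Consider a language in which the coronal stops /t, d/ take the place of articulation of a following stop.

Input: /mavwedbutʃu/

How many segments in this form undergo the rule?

1

/d/ before /b/ (labial) → [b]
1 segment changes.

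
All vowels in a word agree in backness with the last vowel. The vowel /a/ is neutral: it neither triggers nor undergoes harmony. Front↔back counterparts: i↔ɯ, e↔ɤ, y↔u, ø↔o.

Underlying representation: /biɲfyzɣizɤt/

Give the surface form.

/i/ harmonizes with /ɤ/ ([+back]) → [ɯ]
/y/ harmonizes with /ɤ/ ([+back]) → [u]
/i/ harmonizes with /ɤ/ ([+back]) → [ɯ]

[bɯɲfuzɣɯzɤt]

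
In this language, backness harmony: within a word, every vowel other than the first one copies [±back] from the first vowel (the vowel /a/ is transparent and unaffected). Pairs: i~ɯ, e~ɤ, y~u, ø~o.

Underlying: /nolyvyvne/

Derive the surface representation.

[noluvuvnɤ]

/y/ harmonizes with /o/ ([+back]) → [u]
/y/ harmonizes with /o/ ([+back]) → [u]
/e/ harmonizes with /o/ ([+back]) → [ɤ]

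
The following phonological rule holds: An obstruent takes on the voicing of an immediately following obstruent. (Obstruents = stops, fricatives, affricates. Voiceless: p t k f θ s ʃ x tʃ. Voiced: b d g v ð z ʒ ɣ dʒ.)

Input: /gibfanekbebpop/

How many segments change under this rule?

3

/b/ before /f/ (voiceless) → [p]
/k/ before /b/ (voiced) → [g]
/b/ before /p/ (voiceless) → [p]
3 segments change.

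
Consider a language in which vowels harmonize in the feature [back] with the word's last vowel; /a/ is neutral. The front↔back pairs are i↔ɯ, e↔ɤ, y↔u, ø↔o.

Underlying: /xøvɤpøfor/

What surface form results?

/ø/ harmonizes with /o/ ([+back]) → [o]
/ø/ harmonizes with /o/ ([+back]) → [o]

[xovɤpofor]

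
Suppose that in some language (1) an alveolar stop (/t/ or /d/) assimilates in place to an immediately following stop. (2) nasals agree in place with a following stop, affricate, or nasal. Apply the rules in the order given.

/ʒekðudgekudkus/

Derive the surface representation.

Rule 1: /d/ before /g/ (velar) → [g]
Rule 1: /d/ before /k/ (velar) → [g]
After rule 1: ʒekðuggekugkus
Rule 2: no segment meets the rule's conditions; no change.

[ʒekðuggekugkus]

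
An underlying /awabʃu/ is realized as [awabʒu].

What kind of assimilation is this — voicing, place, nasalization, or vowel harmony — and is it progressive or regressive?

/ʃ/→[ʒ].
Each target copies a feature from the preceding segment, so the direction is progressive.

voicing assimilation, progressive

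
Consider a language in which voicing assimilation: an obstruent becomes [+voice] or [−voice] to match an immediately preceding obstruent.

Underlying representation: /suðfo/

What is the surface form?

[suðvo]

/f/ after /ð/ (voiced) → [v]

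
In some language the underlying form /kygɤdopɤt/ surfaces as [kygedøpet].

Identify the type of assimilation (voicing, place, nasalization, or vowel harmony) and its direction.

vowel harmony, progressive

/ɤ/→[e] /o/→[ø] /ɤ/→[e].
Vowels agree with the first vowel, so the harmony is progressive.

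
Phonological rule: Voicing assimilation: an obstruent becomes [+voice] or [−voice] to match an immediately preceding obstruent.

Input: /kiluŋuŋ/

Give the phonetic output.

[kiluŋuŋ]

no segment meets the rule's conditions; no change.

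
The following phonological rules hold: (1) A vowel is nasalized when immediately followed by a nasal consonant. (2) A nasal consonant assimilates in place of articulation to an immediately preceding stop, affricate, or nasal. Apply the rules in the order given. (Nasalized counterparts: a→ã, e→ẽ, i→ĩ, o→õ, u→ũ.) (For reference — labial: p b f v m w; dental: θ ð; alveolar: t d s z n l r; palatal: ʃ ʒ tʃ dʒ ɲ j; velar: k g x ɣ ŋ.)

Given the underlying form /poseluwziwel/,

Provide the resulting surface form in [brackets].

Rule 1: no segment meets the rule's conditions; no change.
After rule 1: poseluwziwel
Rule 2: no segment meets the rule's conditions; no change.

[poseluwziwel]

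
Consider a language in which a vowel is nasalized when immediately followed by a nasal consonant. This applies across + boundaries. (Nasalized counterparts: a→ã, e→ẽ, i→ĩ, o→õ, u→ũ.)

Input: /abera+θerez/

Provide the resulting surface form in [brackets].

no segment meets the rule's conditions; no change.

[abera+θerez]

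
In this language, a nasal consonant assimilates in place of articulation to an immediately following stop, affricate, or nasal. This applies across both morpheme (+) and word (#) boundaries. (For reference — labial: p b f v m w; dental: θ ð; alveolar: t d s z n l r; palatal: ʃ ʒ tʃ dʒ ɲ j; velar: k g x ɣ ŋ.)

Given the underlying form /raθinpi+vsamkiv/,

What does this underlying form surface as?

/n/ before /p/ (labial) → [m]
/m/ before /k/ (velar) → [ŋ]

[raθimpi+vsaŋkiv]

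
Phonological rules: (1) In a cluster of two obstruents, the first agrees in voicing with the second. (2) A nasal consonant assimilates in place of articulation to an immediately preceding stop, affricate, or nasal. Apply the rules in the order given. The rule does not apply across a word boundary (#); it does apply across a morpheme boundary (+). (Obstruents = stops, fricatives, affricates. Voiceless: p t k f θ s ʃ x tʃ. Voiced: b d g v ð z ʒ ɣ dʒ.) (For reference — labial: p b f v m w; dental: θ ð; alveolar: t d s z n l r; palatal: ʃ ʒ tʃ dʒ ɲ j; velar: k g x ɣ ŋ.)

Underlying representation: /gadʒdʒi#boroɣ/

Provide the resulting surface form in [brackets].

Rule 1: no segment meets the rule's conditions; no change.
After rule 1: gadʒdʒi#boroɣ
Rule 2: no segment meets the rule's conditions; no change.

[gadʒdʒi#boroɣ]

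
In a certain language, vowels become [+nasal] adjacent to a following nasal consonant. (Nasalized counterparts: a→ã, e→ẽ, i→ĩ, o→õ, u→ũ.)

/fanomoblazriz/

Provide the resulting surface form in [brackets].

/a/ before nasal /n/ → [ã]
/o/ before nasal /m/ → [õ]

[fãnõmoblazriz]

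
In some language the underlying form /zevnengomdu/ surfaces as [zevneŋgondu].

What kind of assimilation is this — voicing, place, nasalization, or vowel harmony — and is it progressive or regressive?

/n/→[ŋ] /m/→[n].
Each target copies a feature from the following segment, so the direction is regressive.

place assimilation, regressive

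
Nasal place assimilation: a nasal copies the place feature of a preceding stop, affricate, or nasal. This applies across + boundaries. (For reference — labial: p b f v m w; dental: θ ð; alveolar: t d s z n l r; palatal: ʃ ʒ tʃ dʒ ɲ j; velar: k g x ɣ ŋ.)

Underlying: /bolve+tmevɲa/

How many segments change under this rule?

/m/ after /t/ (alveolar) → [n]
1 segment changes.

1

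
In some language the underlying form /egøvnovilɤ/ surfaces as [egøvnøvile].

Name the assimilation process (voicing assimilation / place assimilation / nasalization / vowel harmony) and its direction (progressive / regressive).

vowel harmony, progressive

/o/→[ø] /ɤ/→[e].
Vowels agree with the first vowel, so the harmony is progressive.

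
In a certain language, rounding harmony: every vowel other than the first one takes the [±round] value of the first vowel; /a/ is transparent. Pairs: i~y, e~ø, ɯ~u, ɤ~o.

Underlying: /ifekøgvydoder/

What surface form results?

/ø/ harmonizes with /i/ ([-round]) → [e]
/y/ harmonizes with /i/ ([-round]) → [i]
/o/ harmonizes with /i/ ([-round]) → [ɤ]

[ifekegvidɤder]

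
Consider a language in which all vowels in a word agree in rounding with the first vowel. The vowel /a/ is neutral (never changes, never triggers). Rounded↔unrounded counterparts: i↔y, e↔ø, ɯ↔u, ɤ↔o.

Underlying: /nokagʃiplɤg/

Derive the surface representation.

[nokagʃyplog]

/i/ harmonizes with /o/ ([+round]) → [y]
/ɤ/ harmonizes with /o/ ([+round]) → [o]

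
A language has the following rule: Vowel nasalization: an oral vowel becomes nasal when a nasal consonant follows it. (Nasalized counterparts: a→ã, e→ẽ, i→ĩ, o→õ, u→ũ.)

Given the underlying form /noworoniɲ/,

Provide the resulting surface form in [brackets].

[noworõnĩɲ]

/o/ before nasal /n/ → [õ]
/i/ before nasal /ɲ/ → [ĩ]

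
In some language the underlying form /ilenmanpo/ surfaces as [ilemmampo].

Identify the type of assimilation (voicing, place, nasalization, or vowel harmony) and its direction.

/n/→[m] /n/→[m].
Each target copies a feature from the following segment, so the direction is regressive.

place assimilation, regressive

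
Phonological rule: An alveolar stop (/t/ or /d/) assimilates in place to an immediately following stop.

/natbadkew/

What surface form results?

/t/ before /b/ (labial) → [p]
/d/ before /k/ (velar) → [g]

[napbagkew]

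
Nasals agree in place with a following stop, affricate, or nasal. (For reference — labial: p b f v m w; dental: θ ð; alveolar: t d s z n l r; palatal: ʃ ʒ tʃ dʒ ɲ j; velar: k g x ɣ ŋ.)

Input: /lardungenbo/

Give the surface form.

/n/ before /g/ (velar) → [ŋ]
/n/ before /b/ (labial) → [m]

[larduŋgembo]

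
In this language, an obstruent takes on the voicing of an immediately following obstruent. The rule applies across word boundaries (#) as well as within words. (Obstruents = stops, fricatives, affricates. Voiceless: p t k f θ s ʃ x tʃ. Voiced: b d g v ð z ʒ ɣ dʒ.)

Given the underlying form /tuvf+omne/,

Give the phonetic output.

[tuff+omne]

/v/ before /f/ (voiceless) → [f]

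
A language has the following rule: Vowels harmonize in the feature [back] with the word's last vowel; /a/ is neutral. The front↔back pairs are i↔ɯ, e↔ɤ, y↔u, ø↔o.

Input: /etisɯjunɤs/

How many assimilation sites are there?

/e/ harmonizes with /ɤ/ ([+back]) → [ɤ]
/i/ harmonizes with /ɤ/ ([+back]) → [ɯ]
2 segments change.

2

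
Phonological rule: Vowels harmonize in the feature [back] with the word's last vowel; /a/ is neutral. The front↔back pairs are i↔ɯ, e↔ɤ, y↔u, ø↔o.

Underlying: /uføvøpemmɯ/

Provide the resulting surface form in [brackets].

[ufovopɤmmɯ]

/ø/ harmonizes with /ɯ/ ([+back]) → [o]
/ø/ harmonizes with /ɯ/ ([+back]) → [o]
/e/ harmonizes with /ɯ/ ([+back]) → [ɤ]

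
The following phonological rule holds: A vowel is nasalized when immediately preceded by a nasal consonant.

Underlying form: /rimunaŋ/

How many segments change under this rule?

/u/ after nasal /m/ → [ũ]
/a/ after nasal /n/ → [ã]
2 segments change.

2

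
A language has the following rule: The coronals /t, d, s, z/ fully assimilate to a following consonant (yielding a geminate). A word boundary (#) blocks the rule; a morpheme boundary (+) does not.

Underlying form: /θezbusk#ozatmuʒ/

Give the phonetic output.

/z/ before /b/ → [b] (total assimilation)
/s/ before /k/ → [k] (total assimilation)
/t/ before /m/ → [m] (total assimilation)

[θebbukk#ozammuʒ]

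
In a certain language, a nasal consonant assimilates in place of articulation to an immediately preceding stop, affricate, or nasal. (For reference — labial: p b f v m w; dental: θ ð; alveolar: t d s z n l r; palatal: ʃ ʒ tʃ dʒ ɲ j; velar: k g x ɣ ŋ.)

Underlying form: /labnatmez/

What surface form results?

[labmatnez]

/n/ after /b/ (labial) → [m]
/m/ after /t/ (alveolar) → [n]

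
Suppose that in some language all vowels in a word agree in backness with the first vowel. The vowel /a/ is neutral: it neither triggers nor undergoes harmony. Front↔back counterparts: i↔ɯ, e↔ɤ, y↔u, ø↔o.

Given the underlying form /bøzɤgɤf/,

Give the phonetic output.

[bøzegef]

/ɤ/ harmonizes with /ø/ ([-back]) → [e]
/ɤ/ harmonizes with /ø/ ([-back]) → [e]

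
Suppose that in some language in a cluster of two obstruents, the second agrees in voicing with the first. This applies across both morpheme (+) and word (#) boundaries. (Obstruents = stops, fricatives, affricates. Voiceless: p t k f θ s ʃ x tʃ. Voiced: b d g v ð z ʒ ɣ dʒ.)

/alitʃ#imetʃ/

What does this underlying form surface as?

[alitʃ#imetʃ]

no segment meets the rule's conditions; no change.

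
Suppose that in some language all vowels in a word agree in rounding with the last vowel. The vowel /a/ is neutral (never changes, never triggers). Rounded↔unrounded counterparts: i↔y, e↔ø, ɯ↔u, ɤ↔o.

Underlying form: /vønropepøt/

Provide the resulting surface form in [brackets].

[vønropøpøt]

/e/ harmonizes with /ø/ ([+round]) → [ø]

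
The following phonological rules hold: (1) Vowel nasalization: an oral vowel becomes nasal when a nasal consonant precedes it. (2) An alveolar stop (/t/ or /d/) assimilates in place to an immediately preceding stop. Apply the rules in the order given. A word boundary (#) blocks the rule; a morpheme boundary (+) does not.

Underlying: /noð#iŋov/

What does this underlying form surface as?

Rule 1: /o/ after nasal /n/ → [õ]
Rule 1: /o/ after nasal /ŋ/ → [õ]
After rule 1: nõð#iŋõv
Rule 2: no segment meets the rule's conditions; no change.

[nõð#iŋõv]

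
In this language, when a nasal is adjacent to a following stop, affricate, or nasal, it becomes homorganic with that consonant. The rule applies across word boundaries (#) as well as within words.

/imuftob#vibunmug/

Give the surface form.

[imuftob#vibummug]

/n/ before /m/ (labial) → [m]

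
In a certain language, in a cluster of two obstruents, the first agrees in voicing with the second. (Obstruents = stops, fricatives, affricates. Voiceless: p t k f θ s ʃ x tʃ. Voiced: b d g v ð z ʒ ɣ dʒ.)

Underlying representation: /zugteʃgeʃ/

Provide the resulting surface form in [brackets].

/g/ before /t/ (voiceless) → [k]
/ʃ/ before /g/ (voiced) → [ʒ]

[zukteʒgeʃ]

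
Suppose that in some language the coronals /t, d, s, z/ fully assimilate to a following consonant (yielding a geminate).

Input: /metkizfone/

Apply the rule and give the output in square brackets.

/t/ before /k/ → [k] (total assimilation)
/z/ before /f/ → [f] (total assimilation)

[mekkiffone]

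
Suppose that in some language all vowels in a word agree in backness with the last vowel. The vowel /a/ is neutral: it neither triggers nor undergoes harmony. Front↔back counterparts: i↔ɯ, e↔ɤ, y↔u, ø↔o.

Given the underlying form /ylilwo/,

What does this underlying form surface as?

/y/ harmonizes with /o/ ([+back]) → [u]
/i/ harmonizes with /o/ ([+back]) → [ɯ]

[ulɯlwo]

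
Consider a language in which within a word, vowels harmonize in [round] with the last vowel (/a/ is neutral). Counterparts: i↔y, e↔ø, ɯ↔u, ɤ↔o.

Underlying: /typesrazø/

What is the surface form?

/e/ harmonizes with /ø/ ([+round]) → [ø]

[typøsrazø]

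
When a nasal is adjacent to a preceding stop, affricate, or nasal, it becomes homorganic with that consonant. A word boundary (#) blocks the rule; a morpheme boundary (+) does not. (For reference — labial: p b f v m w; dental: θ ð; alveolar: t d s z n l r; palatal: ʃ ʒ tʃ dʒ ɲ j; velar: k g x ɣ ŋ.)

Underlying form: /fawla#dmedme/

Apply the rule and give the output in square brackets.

[fawla#dnedne]

/m/ after /d/ (alveolar) → [n]
/m/ after /d/ (alveolar) → [n]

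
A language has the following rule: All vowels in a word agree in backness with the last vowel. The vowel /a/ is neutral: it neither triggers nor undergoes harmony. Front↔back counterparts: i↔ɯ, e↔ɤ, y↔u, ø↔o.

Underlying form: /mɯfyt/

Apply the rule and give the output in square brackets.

/ɯ/ harmonizes with /y/ ([-back]) → [i]

[mifyt]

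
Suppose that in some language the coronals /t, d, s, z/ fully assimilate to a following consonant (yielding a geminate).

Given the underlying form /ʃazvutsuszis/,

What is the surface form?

/z/ before /v/ → [v] (total assimilation)
/t/ before /s/ → [s] (total assimilation)
/s/ before /z/ → [z] (total assimilation)

[ʃavvussuzzis]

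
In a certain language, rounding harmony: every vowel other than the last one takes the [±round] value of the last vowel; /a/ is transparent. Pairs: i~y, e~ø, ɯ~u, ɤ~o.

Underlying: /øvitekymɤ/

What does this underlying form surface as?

/ø/ harmonizes with /ɤ/ ([-round]) → [e]
/y/ harmonizes with /ɤ/ ([-round]) → [i]

[evitekimɤ]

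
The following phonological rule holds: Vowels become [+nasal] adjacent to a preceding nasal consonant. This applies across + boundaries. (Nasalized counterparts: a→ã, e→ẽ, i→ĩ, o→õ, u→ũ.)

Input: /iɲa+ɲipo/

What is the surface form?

[iɲã+ɲĩpo]

/a/ after nasal /ɲ/ → [ã]
/i/ after nasal /ɲ/ → [ĩ]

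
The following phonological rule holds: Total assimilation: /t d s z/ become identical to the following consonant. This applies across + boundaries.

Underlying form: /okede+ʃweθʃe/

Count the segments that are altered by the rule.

0

No segment meets the rule's conditions.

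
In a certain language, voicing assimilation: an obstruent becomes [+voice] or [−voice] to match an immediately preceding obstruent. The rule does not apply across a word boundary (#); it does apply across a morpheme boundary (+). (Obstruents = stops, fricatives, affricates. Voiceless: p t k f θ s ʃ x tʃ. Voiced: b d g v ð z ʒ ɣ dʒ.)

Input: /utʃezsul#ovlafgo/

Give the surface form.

/s/ after /z/ (voiced) → [z]
/g/ after /f/ (voiceless) → [k]

[utʃezzul#ovlafko]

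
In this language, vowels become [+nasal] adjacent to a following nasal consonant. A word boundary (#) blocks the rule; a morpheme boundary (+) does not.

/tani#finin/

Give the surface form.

/a/ before nasal /n/ → [ã]
/i/ before nasal /n/ → [ĩ]
/i/ before nasal /n/ → [ĩ]

[tãni#fĩnĩn]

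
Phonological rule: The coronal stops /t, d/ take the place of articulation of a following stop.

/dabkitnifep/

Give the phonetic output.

[dabkitnifep]

no segment meets the rule's conditions; no change.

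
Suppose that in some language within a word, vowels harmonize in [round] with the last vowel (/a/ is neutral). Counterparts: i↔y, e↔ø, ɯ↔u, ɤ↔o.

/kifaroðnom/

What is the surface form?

/i/ harmonizes with /o/ ([+round]) → [y]

[kyfaroðnom]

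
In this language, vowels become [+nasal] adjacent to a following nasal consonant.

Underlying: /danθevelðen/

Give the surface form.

/a/ before nasal /n/ → [ã]
/e/ before nasal /n/ → [ẽ]

[dãnθevelðẽn]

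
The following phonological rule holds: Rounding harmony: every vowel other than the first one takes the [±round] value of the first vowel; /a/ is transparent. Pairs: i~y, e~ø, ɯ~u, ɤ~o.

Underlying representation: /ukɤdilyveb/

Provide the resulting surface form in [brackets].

/ɤ/ harmonizes with /u/ ([+round]) → [o]
/i/ harmonizes with /u/ ([+round]) → [y]
/e/ harmonizes with /u/ ([+round]) → [ø]

[ukodylyvøb]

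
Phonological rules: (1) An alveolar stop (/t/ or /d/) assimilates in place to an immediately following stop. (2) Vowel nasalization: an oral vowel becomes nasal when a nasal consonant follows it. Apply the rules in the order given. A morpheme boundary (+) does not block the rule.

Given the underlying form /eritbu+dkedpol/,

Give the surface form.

Rule 1: /t/ before /b/ (labial) → [p]
Rule 1: /d/ before /k/ (velar) → [g]
Rule 1: /d/ before /p/ (labial) → [b]
After rule 1: eripbu+gkebpol
Rule 2: no segment meets the rule's conditions; no change.

[eripbu+gkebpol]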